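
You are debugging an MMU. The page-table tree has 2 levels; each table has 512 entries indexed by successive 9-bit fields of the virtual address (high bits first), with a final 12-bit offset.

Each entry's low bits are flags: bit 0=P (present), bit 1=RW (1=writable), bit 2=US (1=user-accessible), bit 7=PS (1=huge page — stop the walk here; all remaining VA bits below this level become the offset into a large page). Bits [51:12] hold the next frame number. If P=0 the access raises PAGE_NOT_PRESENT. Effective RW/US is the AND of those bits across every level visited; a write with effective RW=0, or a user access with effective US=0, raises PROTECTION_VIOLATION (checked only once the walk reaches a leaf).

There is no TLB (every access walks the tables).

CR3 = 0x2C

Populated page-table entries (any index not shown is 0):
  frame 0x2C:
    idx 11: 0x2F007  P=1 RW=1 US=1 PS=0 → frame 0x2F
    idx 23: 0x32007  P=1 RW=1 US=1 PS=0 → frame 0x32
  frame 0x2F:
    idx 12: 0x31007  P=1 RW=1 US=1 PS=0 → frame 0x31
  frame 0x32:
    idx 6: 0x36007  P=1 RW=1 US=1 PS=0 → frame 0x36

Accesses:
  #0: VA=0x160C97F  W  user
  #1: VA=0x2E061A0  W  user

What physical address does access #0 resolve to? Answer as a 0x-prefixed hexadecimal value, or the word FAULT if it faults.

Trace:
#0 VA=0x160C97F (w,user):
  lvl0: tbl 0x2C, slot 11 ⇒ 0x2F007 (P1/RW1/US1/PS0)
  lvl1: tbl 0x2F, slot 12 ⇒ 0x31007 (P1/RW1/US1/PS0)
  → PA=0x3197F  (2 entries read)
#1 VA=0x2E061A0 (w,user):
  lvl0: tbl 0x2C, slot 23 ⇒ 0x32007 (P1/RW1/US1/PS0)
  lvl1: tbl 0x32, slot 6 ⇒ 0x36007 (P1/RW1/US1/PS0)
  → PA=0x361A0  (2 entries read)

Access #0 PA: 0x3197F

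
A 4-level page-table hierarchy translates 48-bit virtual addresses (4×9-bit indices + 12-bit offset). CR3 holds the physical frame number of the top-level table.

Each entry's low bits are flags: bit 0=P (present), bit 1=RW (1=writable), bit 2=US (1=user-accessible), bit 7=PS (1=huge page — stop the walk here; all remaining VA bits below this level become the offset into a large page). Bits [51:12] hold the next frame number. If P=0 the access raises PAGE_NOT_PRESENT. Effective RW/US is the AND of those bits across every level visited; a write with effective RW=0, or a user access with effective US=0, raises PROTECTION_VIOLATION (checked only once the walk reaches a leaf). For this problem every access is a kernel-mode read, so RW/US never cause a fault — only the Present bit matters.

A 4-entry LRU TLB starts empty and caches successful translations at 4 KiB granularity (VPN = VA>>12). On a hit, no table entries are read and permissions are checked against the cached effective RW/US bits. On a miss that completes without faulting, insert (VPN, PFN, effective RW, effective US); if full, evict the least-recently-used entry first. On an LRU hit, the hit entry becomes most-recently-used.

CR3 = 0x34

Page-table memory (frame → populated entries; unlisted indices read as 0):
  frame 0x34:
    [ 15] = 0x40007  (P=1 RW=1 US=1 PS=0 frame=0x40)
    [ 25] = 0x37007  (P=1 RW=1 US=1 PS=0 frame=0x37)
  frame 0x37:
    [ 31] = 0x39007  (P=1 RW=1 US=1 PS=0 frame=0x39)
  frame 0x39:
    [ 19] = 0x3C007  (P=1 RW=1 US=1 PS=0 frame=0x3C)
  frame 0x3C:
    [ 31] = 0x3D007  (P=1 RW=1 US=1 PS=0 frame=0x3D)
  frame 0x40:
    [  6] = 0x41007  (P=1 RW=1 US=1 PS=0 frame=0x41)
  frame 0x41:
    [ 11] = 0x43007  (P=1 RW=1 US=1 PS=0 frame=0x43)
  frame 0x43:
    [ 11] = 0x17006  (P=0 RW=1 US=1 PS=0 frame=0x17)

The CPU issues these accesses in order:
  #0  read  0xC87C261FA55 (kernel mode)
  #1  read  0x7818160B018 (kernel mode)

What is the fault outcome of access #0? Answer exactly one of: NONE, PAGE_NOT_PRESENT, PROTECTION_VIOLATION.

Trace:
#0 VA=0xC87C261FA55 (r,kernel):
  L0 @0x34[25] → 0x37007  P=1,RW=1,US=1,PS=0
  L1 @0x37[31] → 0x39007  P=1,RW=1,US=1,PS=0
  L2 @0x39[19] → 0x3C007  P=1,RW=1,US=1,PS=0
  L3 @0x3C[31] → 0x3D007  P=1,RW=1,US=1,PS=0
  ✓ 0x3DA55  — 4 lookups
#1 VA=0x7818160B018 (r,kernel):
  L0 @0x34[15] → 0x40007  P=1,RW=1,US=1,PS=0
  L1 @0x40[6] → 0x41007  P=1,RW=1,US=1,PS=0
  L2 @0x41[11] → 0x43007  P=1,RW=1,US=1,PS=0
  L3 @0x43[11] → 0x17006  P=0,RW=1,US=1,PS=0
  ⇒ fault: PAGE_NOT_PRESENT  — 4 lookups

Access #0 fault: NONE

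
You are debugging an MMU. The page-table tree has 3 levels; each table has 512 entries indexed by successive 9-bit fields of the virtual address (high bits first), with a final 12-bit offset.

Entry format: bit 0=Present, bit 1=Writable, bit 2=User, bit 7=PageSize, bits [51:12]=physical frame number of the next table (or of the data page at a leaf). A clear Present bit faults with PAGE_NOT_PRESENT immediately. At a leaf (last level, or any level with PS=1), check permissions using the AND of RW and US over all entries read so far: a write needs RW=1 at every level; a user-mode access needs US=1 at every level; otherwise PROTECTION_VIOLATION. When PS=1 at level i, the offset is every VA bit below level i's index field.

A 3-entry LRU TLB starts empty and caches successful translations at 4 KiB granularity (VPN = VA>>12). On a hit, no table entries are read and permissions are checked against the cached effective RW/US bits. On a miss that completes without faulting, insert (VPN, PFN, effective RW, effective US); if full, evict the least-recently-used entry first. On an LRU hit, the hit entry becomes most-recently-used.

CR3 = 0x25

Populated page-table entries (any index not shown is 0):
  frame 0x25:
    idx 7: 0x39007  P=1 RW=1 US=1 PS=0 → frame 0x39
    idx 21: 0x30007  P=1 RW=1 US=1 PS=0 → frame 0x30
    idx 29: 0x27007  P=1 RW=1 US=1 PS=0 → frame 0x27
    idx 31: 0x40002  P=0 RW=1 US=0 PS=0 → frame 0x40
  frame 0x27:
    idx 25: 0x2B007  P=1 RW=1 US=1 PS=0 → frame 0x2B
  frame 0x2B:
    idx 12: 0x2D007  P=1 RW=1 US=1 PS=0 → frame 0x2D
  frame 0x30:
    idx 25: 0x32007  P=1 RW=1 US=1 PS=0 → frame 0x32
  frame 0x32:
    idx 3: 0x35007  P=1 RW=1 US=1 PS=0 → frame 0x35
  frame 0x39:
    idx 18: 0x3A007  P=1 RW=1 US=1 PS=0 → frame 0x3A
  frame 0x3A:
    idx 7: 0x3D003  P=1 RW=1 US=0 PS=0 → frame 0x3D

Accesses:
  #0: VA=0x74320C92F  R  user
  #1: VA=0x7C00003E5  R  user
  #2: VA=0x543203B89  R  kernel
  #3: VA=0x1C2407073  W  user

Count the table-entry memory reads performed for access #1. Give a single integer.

Trace:
#0 VA=0x74320C92F (r,user):
  L0 @0x25[29] → 0x27007  P=1,RW=1,US=1,PS=0
  L1 @0x27[25] → 0x2B007  P=1,RW=1,US=1,PS=0
  L2 @0x2B[12] → 0x2D007  P=1,RW=1,US=1,PS=0
  ⇒ phys 0x2D92F  [3 reads]
#1 VA=0x7C00003E5 (r,user):
  L0 @0x25[31] → 0x40002  P=0,RW=1,US=0,PS=0
  ✗ PAGE_NOT_PRESENT  [1 reads]
#2 VA=0x543203B89 (r,kernel):
  L0 @0x25[21] → 0x30007  P=1,RW=1,US=1,PS=0
  L1 @0x30[25] → 0x32007  P=1,RW=1,US=1,PS=0
  L2 @0x32[3] → 0x35007  P=1,RW=1,US=1,PS=0
  ⇒ phys 0x35B89  [3 reads]
#3 VA=0x1C2407073 (w,user):
  L0 @0x25[7] → 0x39007  P=1,RW=1,US=1,PS=0
  L1 @0x39[18] → 0x3A007  P=1,RW=1,US=1,PS=0
  L2 @0x3A[7] → 0x3D003  P=1,RW=1,US=0,PS=0
  ✗ PROTECTION_VIOLATION  [3 reads]

Entries read for #1: 1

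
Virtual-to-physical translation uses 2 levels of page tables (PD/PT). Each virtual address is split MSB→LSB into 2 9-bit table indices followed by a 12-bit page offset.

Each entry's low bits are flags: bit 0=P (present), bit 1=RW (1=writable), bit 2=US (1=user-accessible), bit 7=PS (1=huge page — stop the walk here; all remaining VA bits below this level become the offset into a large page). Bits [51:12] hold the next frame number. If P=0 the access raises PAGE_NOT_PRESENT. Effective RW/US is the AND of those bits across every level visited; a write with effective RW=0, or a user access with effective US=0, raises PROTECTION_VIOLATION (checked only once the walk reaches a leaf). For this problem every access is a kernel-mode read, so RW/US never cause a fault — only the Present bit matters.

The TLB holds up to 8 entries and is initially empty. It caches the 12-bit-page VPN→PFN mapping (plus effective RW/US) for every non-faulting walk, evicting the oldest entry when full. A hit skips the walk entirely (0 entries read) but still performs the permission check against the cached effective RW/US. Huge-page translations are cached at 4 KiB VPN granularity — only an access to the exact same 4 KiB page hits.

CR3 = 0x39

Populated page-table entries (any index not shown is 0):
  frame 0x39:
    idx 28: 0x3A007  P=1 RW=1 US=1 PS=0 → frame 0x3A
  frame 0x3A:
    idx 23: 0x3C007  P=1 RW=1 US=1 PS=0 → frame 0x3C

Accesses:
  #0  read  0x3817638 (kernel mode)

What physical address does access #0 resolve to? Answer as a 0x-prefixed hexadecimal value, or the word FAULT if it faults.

Per-access translation:
#0 VA=0x3817638 (r,kernel):
  [0] read 0x39 idx=28: raw=0x3A007 flags P=1 W=1 U=1 S=0
  [1] read 0x3A idx=23: raw=0x3C007 flags P=1 W=1 U=1 S=0
  ⇒ phys 0x3C638  [2 reads]

Access #0 PA: 0x3C638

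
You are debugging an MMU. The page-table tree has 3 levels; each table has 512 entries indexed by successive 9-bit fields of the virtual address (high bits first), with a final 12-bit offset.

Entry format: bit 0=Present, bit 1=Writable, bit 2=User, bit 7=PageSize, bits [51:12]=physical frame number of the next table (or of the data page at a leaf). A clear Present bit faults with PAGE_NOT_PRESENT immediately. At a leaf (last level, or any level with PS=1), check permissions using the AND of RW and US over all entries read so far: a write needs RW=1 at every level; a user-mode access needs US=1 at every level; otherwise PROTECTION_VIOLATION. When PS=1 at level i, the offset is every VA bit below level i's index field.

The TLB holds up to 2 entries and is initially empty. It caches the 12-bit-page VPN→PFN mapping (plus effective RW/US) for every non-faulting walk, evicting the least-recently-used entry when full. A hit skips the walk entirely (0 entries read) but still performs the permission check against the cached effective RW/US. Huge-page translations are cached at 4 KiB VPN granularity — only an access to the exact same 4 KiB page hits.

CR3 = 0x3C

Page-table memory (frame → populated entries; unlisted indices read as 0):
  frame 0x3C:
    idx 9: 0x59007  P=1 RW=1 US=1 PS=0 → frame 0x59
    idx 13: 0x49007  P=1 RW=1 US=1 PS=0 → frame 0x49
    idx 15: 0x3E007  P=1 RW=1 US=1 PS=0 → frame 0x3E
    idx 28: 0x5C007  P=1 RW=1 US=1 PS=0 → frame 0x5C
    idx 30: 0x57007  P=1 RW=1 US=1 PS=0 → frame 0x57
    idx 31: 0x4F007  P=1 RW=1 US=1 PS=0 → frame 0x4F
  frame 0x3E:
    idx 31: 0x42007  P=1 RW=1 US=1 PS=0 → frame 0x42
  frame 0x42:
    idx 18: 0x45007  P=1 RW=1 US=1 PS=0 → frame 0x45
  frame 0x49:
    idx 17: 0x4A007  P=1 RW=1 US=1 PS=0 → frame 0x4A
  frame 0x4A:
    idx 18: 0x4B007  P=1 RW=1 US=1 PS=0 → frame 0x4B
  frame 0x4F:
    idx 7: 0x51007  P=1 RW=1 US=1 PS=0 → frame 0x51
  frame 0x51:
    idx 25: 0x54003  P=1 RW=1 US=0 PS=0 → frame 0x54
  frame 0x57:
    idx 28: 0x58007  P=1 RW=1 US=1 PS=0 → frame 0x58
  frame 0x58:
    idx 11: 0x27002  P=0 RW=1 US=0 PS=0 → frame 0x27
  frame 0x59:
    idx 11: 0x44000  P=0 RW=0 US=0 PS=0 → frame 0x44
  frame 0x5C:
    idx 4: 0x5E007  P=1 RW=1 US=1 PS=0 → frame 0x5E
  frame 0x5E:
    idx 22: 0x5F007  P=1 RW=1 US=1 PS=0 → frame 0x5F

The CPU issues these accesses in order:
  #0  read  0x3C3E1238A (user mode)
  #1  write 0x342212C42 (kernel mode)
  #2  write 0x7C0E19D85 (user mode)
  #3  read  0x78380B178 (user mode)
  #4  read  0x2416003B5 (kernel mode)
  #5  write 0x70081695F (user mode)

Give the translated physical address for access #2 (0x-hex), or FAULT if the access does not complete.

Trace:
#0 VA=0x3C3E1238A (r,user):
  L0: frame=0x3C idx=15 entry=0x3E007 [P=1 RW=1 US=1 PS=0]
  L1: frame=0x3E idx=31 entry=0x42007 [P=1 RW=1 US=1 PS=0]
  L2: frame=0x42 idx=18 entry=0x45007 [P=1 RW=1 US=1 PS=0]
  → PA=0x4538A  (3 entries read)
#1 VA=0x342212C42 (w,kernel):
  L0: frame=0x3C idx=13 entry=0x49007 [P=1 RW=1 US=1 PS=0]
  L1: frame=0x49 idx=17 entry=0x4A007 [P=1 RW=1 US=1 PS=0]
  L2: frame=0x4A idx=18 entry=0x4B007 [P=1 RW=1 US=1 PS=0]
  → PA=0x4BC42  (3 entries read)
#2 VA=0x7C0E19D85 (w,user):
  L0: frame=0x3C idx=31 entry=0x4F007 [P=1 RW=1 US=1 PS=0]
  L1: frame=0x4F idx=7 entry=0x51007 [P=1 RW=1 US=1 PS=0]
  L2: frame=0x51 idx=25 entry=0x54003 [P=1 RW=1 US=0 PS=0]
  ✗ PROTECTION_VIOLATION  [3 reads]
#3 VA=0x78380B178 (r,user):
  L0: frame=0x3C idx=30 entry=0x57007 [P=1 RW=1 US=1 PS=0]
  L1: frame=0x57 idx=28 entry=0x58007 [P=1 RW=1 US=1 PS=0]
  L2: frame=0x58 idx=11 entry=0x27002 [P=0 RW=1 US=0 PS=0]
  ✗ PAGE_NOT_PRESENT  [3 reads]
#4 VA=0x2416003B5 (r,kernel):
  L0: frame=0x3C idx=9 entry=0x59007 [P=1 RW=1 US=1 PS=0]
  L1: frame=0x59 idx=11 entry=0x44000 [P=0 RW=0 US=0 PS=0]
  ✗ PAGE_NOT_PRESENT  [2 reads]
#5 VA=0x70081695F (w,user):
  L0: frame=0x3C idx=28 entry=0x5C007 [P=1 RW=1 US=1 PS=0]
  L1: frame=0x5C idx=4 entry=0x5E007 [P=1 RW=1 US=1 PS=0]
  L2: frame=0x5E idx=22 entry=0x5F007 [P=1 RW=1 US=1 PS=0]
  → PA=0x5F95F  (3 entries read)

Access #2 PA: FAULT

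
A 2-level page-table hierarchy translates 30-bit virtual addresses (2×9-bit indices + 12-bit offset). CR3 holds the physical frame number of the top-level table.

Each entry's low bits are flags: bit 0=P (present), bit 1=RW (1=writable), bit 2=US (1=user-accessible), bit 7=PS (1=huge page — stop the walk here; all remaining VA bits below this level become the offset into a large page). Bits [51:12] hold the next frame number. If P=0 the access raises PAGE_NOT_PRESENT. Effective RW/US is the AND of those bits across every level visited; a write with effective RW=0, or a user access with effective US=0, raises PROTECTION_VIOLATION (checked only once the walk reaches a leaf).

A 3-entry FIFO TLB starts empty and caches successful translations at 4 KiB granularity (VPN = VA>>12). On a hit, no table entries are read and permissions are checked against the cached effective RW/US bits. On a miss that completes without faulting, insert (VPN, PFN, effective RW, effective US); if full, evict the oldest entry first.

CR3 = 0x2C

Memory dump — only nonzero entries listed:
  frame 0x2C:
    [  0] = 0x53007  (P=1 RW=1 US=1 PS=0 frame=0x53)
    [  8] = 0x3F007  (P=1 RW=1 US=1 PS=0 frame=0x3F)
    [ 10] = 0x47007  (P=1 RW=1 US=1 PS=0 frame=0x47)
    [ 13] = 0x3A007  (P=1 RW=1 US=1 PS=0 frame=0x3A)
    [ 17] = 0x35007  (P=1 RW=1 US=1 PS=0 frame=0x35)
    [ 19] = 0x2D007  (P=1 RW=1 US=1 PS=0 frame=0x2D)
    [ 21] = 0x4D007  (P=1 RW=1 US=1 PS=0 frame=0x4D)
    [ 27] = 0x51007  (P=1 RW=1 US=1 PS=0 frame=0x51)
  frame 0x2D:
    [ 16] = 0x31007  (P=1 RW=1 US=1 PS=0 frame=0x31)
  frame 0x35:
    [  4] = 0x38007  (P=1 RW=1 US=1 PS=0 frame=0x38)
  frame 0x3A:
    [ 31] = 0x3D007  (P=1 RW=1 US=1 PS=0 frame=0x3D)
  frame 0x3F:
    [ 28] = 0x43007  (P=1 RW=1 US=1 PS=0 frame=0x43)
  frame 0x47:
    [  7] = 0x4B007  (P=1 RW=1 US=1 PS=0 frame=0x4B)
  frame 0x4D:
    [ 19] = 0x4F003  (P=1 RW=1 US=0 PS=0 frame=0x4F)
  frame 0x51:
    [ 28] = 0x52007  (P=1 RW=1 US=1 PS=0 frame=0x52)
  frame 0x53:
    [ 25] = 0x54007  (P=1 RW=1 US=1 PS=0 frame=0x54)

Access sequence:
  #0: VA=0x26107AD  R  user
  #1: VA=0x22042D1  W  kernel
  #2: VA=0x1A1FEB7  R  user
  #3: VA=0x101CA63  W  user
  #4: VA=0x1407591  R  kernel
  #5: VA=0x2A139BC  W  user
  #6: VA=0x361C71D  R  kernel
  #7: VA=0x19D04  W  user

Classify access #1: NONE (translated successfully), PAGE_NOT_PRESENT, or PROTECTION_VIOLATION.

Per-access translation:
#0 VA=0x26107AD (r,user):
  lvl0: tbl 0x2C, slot 19 ⇒ 0x2D007 (P1/RW1/US1/PS0)
  lvl1: tbl 0x2D, slot 16 ⇒ 0x31007 (P1/RW1/US1/PS0)
  → PA=0x317AD  (2 entries read)
#1 VA=0x22042D1 (w,kernel):
  lvl0: tbl 0x2C, slot 17 ⇒ 0x35007 (P1/RW1/US1/PS0)
  lvl1: tbl 0x35, slot 4 ⇒ 0x38007 (P1/RW1/US1/PS0)
  → PA=0x382D1  (2 entries read)
#2 VA=0x1A1FEB7 (r,user):
  lvl0: tbl 0x2C, slot 13 ⇒ 0x3A007 (P1/RW1/US1/PS0)
  lvl1: tbl 0x3A, slot 31 ⇒ 0x3D007 (P1/RW1/US1/PS0)
  → PA=0x3DEB7  (2 entries read)
#3 VA=0x101CA63 (w,user):
  lvl0: tbl 0x2C, slot 8 ⇒ 0x3F007 (P1/RW1/US1/PS0)
  lvl1: tbl 0x3F, slot 28 ⇒ 0x43007 (P1/RW1/US1/PS0)
  → PA=0x43A63  (2 entries read)
#4 VA=0x1407591 (r,kernel):
  lvl0: tbl 0x2C, slot 10 ⇒ 0x47007 (P1/RW1/US1/PS0)
  lvl1: tbl 0x47, slot 7 ⇒ 0x4B007 (P1/RW1/US1/PS0)
  → PA=0x4B591  (2 entries read)
#5 VA=0x2A139BC (w,user):
  lvl0: tbl 0x2C, slot 21 ⇒ 0x4D007 (P1/RW1/US1/PS0)
  lvl1: tbl 0x4D, slot 19 ⇒ 0x4F003 (P1/RW1/US0/PS0)
  ✗ PROTECTION_VIOLATION  [2 reads]
#6 VA=0x361C71D (r,kernel):
  lvl0: tbl 0x2C, slot 27 ⇒ 0x51007 (P1/RW1/US1/PS0)
  lvl1: tbl 0x51, slot 28 ⇒ 0x52007 (P1/RW1/US1/PS0)
  → PA=0x5271D  (2 entries read)
#7 VA=0x19D04 (w,user):
  lvl0: tbl 0x2C, slot 0 ⇒ 0x53007 (P1/RW1/US1/PS0)
  lvl1: tbl 0x53, slot 25 ⇒ 0x54007 (P1/RW1/US1/PS0)
  → PA=0x54D04  (2 entries read)

Access #1 fault: NONE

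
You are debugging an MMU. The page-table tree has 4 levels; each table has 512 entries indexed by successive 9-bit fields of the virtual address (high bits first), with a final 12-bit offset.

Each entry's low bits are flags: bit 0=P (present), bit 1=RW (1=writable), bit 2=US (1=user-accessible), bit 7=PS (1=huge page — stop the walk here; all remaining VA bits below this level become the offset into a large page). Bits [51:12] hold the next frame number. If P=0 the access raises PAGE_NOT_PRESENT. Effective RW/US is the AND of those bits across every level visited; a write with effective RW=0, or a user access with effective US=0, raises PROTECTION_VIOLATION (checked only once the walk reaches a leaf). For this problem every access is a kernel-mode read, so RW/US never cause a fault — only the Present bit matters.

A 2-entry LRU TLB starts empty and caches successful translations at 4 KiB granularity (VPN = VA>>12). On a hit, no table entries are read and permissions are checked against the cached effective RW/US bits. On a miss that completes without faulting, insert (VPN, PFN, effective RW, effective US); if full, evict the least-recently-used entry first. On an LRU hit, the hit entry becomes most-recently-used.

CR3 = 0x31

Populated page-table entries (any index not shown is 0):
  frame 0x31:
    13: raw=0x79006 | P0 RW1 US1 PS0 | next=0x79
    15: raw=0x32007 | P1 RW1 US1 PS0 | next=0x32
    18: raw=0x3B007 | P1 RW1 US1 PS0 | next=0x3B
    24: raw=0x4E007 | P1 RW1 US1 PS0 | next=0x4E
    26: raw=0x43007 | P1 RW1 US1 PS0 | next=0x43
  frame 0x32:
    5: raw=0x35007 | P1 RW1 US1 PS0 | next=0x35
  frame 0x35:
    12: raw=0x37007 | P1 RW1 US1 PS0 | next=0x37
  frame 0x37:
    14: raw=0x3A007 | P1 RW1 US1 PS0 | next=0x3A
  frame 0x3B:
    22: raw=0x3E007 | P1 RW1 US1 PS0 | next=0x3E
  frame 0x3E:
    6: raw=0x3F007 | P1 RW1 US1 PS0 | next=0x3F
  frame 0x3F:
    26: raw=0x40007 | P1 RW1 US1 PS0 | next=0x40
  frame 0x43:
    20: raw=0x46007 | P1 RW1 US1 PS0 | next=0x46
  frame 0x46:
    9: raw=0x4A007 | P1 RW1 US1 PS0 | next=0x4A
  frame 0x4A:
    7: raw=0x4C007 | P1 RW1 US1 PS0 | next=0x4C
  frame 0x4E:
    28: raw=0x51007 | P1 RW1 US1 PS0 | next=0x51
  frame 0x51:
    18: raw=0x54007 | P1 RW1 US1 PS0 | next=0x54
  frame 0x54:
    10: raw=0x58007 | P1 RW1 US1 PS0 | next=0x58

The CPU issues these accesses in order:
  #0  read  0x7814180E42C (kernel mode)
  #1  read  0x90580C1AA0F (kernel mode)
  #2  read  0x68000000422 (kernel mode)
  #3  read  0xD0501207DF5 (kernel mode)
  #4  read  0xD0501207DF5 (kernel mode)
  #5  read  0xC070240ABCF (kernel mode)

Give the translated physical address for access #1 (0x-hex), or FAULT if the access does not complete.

Trace:
#0 VA=0x7814180E42C (r,kernel):
  lvl0: tbl 0x31, slot 15 ⇒ 0x32007 (P1/RW1/US1/PS0)
  lvl1: tbl 0x32, slot 5 ⇒ 0x35007 (P1/RW1/US1/PS0)
  lvl2: tbl 0x35, slot 12 ⇒ 0x37007 (P1/RW1/US1/PS0)
  lvl3: tbl 0x37, slot 14 ⇒ 0x3A007 (P1/RW1/US1/PS0)
  → PA=0x3A42C  (4 entries read)
#1 VA=0x90580C1AA0F (r,kernel):
  lvl0: tbl 0x31, slot 18 ⇒ 0x3B007 (P1/RW1/US1/PS0)
  lvl1: tbl 0x3B, slot 22 ⇒ 0x3E007 (P1/RW1/US1/PS0)
  lvl2: tbl 0x3E, slot 6 ⇒ 0x3F007 (P1/RW1/US1/PS0)
  lvl3: tbl 0x3F, slot 26 ⇒ 0x40007 (P1/RW1/US1/PS0)
  → PA=0x40A0F  (4 entries read)
#2 VA=0x68000000422 (r,kernel):
  lvl0: tbl 0x31, slot 13 ⇒ 0x79006 (P0/RW1/US1/PS0)
  ✗ PAGE_NOT_PRESENT  [1 reads]
#3 VA=0xD0501207DF5 (r,kernel):
  lvl0: tbl 0x31, slot 26 ⇒ 0x43007 (P1/RW1/US1/PS0)
  lvl1: tbl 0x43, slot 20 ⇒ 0x46007 (P1/RW1/US1/PS0)
  lvl2: tbl 0x46, slot 9 ⇒ 0x4A007 (P1/RW1/US1/PS0)
  lvl3: tbl 0x4A, slot 7 ⇒ 0x4C007 (P1/RW1/US1/PS0)
  → PA=0x4CDF5  (4 entries read)
#4 VA=0xD0501207DF5 (r,kernel):
  TLB hit vpn=0xD0501207 → PA=0x4CDF5
#5 VA=0xC070240ABCF (r,kernel):
  lvl0: tbl 0x31, slot 24 ⇒ 0x4E007 (P1/RW1/US1/PS0)
  lvl1: tbl 0x4E, slot 28 ⇒ 0x51007 (P1/RW1/US1/PS0)
  lvl2: tbl 0x51, slot 18 ⇒ 0x54007 (P1/RW1/US1/PS0)
  lvl3: tbl 0x54, slot 10 ⇒ 0x58007 (P1/RW1/US1/PS0)
  → PA=0x58BCF  (4 entries read)

Access #1 PA: 0x40A0F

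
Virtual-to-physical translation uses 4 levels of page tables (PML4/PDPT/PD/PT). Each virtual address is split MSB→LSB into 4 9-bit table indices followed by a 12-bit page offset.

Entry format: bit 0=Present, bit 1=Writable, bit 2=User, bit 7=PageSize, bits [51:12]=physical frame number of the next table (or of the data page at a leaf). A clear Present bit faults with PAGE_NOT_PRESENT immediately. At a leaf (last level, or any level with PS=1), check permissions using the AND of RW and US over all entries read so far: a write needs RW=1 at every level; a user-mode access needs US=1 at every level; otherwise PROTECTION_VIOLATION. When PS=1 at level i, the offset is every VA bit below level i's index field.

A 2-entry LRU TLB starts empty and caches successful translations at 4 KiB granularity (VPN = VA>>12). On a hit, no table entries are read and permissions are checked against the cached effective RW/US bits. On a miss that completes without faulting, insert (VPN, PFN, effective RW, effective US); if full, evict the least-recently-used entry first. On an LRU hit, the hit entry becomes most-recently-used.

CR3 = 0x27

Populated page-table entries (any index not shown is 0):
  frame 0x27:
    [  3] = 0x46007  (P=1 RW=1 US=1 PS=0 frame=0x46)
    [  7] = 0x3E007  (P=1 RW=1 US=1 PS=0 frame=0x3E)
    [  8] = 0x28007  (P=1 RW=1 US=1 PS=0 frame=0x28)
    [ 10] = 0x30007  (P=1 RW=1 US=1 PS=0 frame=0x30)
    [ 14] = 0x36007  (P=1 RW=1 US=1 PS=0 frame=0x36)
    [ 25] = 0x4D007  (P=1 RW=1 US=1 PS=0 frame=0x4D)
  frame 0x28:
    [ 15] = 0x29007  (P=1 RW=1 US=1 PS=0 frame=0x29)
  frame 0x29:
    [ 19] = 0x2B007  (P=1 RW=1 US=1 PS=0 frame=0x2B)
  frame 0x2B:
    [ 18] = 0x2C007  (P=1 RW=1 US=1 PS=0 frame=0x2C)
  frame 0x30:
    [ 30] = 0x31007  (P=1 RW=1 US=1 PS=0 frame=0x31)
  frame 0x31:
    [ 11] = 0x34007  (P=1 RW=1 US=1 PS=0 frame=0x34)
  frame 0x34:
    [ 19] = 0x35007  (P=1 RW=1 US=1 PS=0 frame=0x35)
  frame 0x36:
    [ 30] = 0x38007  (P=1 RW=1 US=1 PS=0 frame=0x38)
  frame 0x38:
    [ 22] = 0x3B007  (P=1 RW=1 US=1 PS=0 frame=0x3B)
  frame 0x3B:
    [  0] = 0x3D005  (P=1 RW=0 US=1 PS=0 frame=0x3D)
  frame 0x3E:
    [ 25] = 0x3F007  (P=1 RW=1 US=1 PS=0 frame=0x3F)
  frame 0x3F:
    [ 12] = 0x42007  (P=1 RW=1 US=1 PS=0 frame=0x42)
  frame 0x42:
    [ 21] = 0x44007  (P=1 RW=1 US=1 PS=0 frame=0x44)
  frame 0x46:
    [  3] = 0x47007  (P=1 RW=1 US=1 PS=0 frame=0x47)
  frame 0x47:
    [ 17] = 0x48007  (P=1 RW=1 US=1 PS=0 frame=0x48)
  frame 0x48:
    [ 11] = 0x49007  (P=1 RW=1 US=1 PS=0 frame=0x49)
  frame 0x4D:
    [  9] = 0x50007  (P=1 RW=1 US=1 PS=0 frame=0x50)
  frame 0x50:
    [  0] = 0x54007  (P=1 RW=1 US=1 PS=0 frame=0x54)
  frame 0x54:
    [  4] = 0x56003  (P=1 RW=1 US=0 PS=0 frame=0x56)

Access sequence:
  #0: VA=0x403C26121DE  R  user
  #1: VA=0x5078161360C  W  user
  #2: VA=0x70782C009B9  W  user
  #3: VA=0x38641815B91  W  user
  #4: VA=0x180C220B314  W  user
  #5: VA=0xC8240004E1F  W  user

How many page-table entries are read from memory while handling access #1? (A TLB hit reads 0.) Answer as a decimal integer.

Walk each access:
#0 VA=0x403C26121DE (r,user):
  lvl0: tbl 0x27, slot 8 ⇒ 0x28007 (P1/RW1/US1/PS0)
  lvl1: tbl 0x28, slot 15 ⇒ 0x29007 (P1/RW1/US1/PS0)
  lvl2: tbl 0x29, slot 19 ⇒ 0x2B007 (P1/RW1/US1/PS0)
  lvl3: tbl 0x2B, slot 18 ⇒ 0x2C007 (P1/RW1/US1/PS0)
  → PA=0x2C1DE  (4 entries read)
#1 VA=0x5078161360C (w,user):
  lvl0: tbl 0x27, slot 10 ⇒ 0x30007 (P1/RW1/US1/PS0)
  lvl1: tbl 0x30, slot 30 ⇒ 0x31007 (P1/RW1/US1/PS0)
  lvl2: tbl 0x31, slot 11 ⇒ 0x34007 (P1/RW1/US1/PS0)
  lvl3: tbl 0x34, slot 19 ⇒ 0x35007 (P1/RW1/US1/PS0)
  → PA=0x3560C  (4 entries read)
#2 VA=0x70782C009B9 (w,user):
  lvl0: tbl 0x27, slot 14 ⇒ 0x36007 (P1/RW1/US1/PS0)
  lvl1: tbl 0x36, slot 30 ⇒ 0x38007 (P1/RW1/US1/PS0)
  lvl2: tbl 0x38, slot 22 ⇒ 0x3B007 (P1/RW1/US1/PS0)
  lvl3: tbl 0x3B, slot 0 ⇒ 0x3D005 (P1/RW0/US1/PS0)
  → PROTECTION_VIOLATION  (4 entries read)
#3 VA=0x38641815B91 (w,user):
  lvl0: tbl 0x27, slot 7 ⇒ 0x3E007 (P1/RW1/US1/PS0)
  lvl1: tbl 0x3E, slot 25 ⇒ 0x3F007 (P1/RW1/US1/PS0)
  lvl2: tbl 0x3F, slot 12 ⇒ 0x42007 (P1/RW1/US1/PS0)
  lvl3: tbl 0x42, slot 21 ⇒ 0x44007 (P1/RW1/US1/PS0)
  → PA=0x44B91  (4 entries read)
#4 VA=0x180C220B314 (w,user):
  lvl0: tbl 0x27, slot 3 ⇒ 0x46007 (P1/RW1/US1/PS0)
  lvl1: tbl 0x46, slot 3 ⇒ 0x47007 (P1/RW1/US1/PS0)
  lvl2: tbl 0x47, slot 17 ⇒ 0x48007 (P1/RW1/US1/PS0)
  lvl3: tbl 0x48, slot 11 ⇒ 0x49007 (P1/RW1/US1/PS0)
  → PA=0x49314  (4 entries read)
#5 VA=0xC8240004E1F (w,user):
  lvl0: tbl 0x27, slot 25 ⇒ 0x4D007 (P1/RW1/US1/PS0)
  lvl1: tbl 0x4D, slot 9 ⇒ 0x50007 (P1/RW1/US1/PS0)
  lvl2: tbl 0x50, slot 0 ⇒ 0x54007 (P1/RW1/US1/PS0)
  lvl3: tbl 0x54, slot 4 ⇒ 0x56003 (P1/RW1/US0/PS0)
  → PROTECTION_VIOLATION  (4 entries read)

Entries read for #1: 4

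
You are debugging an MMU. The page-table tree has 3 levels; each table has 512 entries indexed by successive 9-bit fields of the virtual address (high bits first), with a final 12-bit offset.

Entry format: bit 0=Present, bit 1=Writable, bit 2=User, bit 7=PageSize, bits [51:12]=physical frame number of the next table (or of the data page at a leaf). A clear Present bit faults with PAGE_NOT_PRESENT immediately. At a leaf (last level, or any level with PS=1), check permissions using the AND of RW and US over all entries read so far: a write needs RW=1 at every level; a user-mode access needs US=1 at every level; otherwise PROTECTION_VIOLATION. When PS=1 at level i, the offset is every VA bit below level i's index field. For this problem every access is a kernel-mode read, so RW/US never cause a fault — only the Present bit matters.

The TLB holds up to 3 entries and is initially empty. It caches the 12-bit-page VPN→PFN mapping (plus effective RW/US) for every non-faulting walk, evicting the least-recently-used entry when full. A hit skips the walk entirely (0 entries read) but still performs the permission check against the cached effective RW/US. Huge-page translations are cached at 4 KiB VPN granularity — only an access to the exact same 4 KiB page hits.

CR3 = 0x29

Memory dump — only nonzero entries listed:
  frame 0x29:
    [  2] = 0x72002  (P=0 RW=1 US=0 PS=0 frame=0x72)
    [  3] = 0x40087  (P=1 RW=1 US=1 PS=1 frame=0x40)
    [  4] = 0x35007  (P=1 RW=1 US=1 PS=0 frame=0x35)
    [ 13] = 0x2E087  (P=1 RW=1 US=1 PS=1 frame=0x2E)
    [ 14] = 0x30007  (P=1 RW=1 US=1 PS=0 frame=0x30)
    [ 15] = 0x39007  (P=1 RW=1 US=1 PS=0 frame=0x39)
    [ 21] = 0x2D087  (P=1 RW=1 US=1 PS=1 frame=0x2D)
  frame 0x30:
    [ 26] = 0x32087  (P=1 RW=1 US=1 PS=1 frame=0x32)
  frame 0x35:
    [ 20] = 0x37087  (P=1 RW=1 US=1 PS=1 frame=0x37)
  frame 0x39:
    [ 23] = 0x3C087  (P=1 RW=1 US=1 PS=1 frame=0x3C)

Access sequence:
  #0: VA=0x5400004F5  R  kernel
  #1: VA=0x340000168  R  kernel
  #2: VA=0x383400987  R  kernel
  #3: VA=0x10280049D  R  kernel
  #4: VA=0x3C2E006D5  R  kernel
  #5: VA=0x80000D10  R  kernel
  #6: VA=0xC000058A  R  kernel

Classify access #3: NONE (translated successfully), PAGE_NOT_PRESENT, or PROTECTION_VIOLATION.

Trace:
#0 VA=0x5400004F5 (r,kernel):
  lvl0: tbl 0x29, slot 21 ⇒ 0x2D087 (P1/RW1/US1/PS1)
  ⇒ phys 0x2D4F5 (huge @L0)  [1 reads]
#1 VA=0x340000168 (r,kernel):
  lvl0: tbl 0x29, slot 13 ⇒ 0x2E087 (P1/RW1/US1/PS1)
  ⇒ phys 0x2E168 (huge @L0)  [1 reads]
#2 VA=0x383400987 (r,kernel):
  lvl0: tbl 0x29, slot 14 ⇒ 0x30007 (P1/RW1/US1/PS0)
  lvl1: tbl 0x30, slot 26 ⇒ 0x32087 (P1/RW1/US1/PS1)
  ⇒ phys 0x32987 (huge @L1)  [2 reads]
#3 VA=0x10280049D (r,kernel):
  lvl0: tbl 0x29, slot 4 ⇒ 0x35007 (P1/RW1/US1/PS0)
  lvl1: tbl 0x35, slot 20 ⇒ 0x37087 (P1/RW1/US1/PS1)
  ⇒ phys 0x3749D (huge @L1)  [2 reads]
#4 VA=0x3C2E006D5 (r,kernel):
  lvl0: tbl 0x29, slot 15 ⇒ 0x39007 (P1/RW1/US1/PS0)
  lvl1: tbl 0x39, slot 23 ⇒ 0x3C087 (P1/RW1/US1/PS1)
  ⇒ phys 0x3C6D5 (huge @L1)  [2 reads]
#5 VA=0x80000D10 (r,kernel):
  lvl0: tbl 0x29, slot 2 ⇒ 0x72002 (P0/RW1/US0/PS0)
  → PAGE_NOT_PRESENT  (1 entries read)
#6 VA=0xC000058A (r,kernel):
  lvl0: tbl 0x29, slot 3 ⇒ 0x40087 (P1/RW1/US1/PS1)
  ⇒ phys 0x4058A (huge @L0)  [1 reads]

Access #3 fault: NONE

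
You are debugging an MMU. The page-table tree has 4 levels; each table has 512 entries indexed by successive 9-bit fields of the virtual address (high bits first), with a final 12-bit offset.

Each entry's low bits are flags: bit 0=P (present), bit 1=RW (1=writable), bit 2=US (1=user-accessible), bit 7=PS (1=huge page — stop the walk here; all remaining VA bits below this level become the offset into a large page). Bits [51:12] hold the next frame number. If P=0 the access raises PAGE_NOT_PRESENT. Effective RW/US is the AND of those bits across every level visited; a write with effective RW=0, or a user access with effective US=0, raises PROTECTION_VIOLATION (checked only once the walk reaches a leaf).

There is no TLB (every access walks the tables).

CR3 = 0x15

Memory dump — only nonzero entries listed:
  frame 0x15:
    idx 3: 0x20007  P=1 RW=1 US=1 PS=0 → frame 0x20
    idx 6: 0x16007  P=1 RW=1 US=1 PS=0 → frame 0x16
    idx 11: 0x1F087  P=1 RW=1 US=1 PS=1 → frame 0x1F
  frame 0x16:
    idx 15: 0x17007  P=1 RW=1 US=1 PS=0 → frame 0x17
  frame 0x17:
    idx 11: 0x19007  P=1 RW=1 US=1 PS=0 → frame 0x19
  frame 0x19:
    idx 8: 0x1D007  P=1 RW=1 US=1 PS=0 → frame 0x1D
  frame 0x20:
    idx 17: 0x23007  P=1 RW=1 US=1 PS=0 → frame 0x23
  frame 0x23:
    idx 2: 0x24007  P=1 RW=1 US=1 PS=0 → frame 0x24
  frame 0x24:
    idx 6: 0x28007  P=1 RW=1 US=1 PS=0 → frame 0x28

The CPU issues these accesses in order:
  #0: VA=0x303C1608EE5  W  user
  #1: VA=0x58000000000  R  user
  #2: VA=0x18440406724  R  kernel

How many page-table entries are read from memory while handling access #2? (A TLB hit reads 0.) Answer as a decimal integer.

Trace:
#0 VA=0x303C1608EE5 (w,user):
  lvl0: tbl 0x15, slot 6 ⇒ 0x16007 (P1/RW1/US1/PS0)
  lvl1: tbl 0x16, slot 15 ⇒ 0x17007 (P1/RW1/US1/PS0)
  lvl2: tbl 0x17, slot 11 ⇒ 0x19007 (P1/RW1/US1/PS0)
  lvl3: tbl 0x19, slot 8 ⇒ 0x1D007 (P1/RW1/US1/PS0)
  ⇒ phys 0x1DEE5  [4 reads]
#1 VA=0x58000000000 (r,user):
  lvl0: tbl 0x15, slot 11 ⇒ 0x1F087 (P1/RW1/US1/PS1)
  ⇒ phys 0x1F000 (huge @L0)  [1 reads]
#2 VA=0x18440406724 (r,kernel):
  lvl0: tbl 0x15, slot 3 ⇒ 0x20007 (P1/RW1/US1/PS0)
  lvl1: tbl 0x20, slot 17 ⇒ 0x23007 (P1/RW1/US1/PS0)
  lvl2: tbl 0x23, slot 2 ⇒ 0x24007 (P1/RW1/US1/PS0)
  lvl3: tbl 0x24, slot 6 ⇒ 0x28007 (P1/RW1/US1/PS0)
  ⇒ phys 0x28724  [4 reads]

Entries read for #2: 4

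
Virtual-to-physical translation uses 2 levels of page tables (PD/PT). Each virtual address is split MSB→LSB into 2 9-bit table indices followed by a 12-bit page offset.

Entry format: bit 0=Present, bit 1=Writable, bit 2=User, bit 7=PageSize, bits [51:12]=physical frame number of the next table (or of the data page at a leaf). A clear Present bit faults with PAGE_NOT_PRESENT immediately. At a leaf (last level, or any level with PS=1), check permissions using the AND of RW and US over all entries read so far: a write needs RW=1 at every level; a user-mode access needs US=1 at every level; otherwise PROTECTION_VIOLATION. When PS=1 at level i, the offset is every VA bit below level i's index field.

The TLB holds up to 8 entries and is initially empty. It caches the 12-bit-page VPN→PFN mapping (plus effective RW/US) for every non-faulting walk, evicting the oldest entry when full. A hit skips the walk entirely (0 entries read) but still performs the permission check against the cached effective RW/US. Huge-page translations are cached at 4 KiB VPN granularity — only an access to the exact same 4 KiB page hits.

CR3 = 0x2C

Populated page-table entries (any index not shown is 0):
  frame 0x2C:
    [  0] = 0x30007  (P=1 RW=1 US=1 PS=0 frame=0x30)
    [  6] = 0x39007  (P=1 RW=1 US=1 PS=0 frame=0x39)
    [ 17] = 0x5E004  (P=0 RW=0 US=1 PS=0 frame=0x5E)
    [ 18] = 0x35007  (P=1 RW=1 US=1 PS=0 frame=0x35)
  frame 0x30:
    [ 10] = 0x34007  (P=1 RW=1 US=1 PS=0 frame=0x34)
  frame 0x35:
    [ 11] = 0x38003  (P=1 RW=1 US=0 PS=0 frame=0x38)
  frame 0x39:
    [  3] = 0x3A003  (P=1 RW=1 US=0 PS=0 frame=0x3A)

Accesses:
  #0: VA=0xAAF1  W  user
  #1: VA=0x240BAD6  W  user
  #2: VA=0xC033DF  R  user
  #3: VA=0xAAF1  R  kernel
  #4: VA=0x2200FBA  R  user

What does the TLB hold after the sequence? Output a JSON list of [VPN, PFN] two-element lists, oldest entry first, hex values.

Walk each access:
#0 VA=0xAAF1 (w,user):
  L0: frame=0x2C idx=0 entry=0x30007 [P=1 RW=1 US=1 PS=0]
  L1: frame=0x30 idx=10 entry=0x34007 [P=1 RW=1 US=1 PS=0]
  ✓ 0x34AF1  — 2 lookups
#1 VA=0x240BAD6 (w,user):
  L0: frame=0x2C idx=18 entry=0x35007 [P=1 RW=1 US=1 PS=0]
  L1: frame=0x35 idx=11 entry=0x38003 [P=1 RW=1 US=0 PS=0]
  ⇒ fault: PROTECTION_VIOLATION  — 2 lookups
#2 VA=0xC033DF (r,user):
  L0: frame=0x2C idx=6 entry=0x39007 [P=1 RW=1 US=1 PS=0]
  L1: frame=0x39 idx=3 entry=0x3A003 [P=1 RW=1 US=0 PS=0]
  ⇒ fault: PROTECTION_VIOLATION  — 2 lookups
#3 VA=0xAAF1 (r,kernel):
  TLB hit vpn=0xA → PA=0x34AF1
#4 VA=0x2200FBA (r,user):
  L0: frame=0x2C idx=17 entry=0x5E004 [P=0 RW=0 US=1 PS=0]
  ⇒ fault: PAGE_NOT_PRESENT  — 1 lookups

TLB: [["0xA", "0x34"]]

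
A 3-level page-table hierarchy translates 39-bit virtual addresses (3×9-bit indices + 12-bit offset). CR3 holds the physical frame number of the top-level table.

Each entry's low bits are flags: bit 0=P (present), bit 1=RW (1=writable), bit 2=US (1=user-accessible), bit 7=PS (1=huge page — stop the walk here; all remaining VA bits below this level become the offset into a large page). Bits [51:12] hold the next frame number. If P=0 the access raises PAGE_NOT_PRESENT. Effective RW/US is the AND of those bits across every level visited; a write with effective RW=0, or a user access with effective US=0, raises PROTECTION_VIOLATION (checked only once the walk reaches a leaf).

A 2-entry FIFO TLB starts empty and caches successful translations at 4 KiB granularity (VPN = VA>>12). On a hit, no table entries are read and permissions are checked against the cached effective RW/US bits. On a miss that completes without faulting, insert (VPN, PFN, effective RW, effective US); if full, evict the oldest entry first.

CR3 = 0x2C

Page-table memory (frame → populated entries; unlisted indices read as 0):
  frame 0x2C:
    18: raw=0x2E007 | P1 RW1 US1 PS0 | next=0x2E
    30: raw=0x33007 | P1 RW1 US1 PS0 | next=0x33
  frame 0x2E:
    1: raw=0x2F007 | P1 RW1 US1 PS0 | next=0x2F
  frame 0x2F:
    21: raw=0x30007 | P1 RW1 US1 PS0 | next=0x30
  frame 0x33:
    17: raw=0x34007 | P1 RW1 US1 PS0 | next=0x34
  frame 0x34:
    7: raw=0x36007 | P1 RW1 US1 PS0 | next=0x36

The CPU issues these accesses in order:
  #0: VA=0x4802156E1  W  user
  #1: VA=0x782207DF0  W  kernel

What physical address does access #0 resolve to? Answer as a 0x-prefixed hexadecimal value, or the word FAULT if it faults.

Trace:
#0 VA=0x4802156E1 (w,user):
  lvl0: tbl 0x2C, slot 18 ⇒ 0x2E007 (P1/RW1/US1/PS0)
  lvl1: tbl 0x2E, slot 1 ⇒ 0x2F007 (P1/RW1/US1/PS0)
  lvl2: tbl 0x2F, slot 21 ⇒ 0x30007 (P1/RW1/US1/PS0)
  ✓ 0x306E1  — 3 lookups
#1 VA=0x782207DF0 (w,kernel):
  lvl0: tbl 0x2C, slot 30 ⇒ 0x33007 (P1/RW1/US1/PS0)
  lvl1: tbl 0x33, slot 17 ⇒ 0x34007 (P1/RW1/US1/PS0)
  lvl2: tbl 0x34, slot 7 ⇒ 0x36007 (P1/RW1/US1/PS0)
  ✓ 0x36DF0  — 3 lookups

Access #0 PA: 0x306E1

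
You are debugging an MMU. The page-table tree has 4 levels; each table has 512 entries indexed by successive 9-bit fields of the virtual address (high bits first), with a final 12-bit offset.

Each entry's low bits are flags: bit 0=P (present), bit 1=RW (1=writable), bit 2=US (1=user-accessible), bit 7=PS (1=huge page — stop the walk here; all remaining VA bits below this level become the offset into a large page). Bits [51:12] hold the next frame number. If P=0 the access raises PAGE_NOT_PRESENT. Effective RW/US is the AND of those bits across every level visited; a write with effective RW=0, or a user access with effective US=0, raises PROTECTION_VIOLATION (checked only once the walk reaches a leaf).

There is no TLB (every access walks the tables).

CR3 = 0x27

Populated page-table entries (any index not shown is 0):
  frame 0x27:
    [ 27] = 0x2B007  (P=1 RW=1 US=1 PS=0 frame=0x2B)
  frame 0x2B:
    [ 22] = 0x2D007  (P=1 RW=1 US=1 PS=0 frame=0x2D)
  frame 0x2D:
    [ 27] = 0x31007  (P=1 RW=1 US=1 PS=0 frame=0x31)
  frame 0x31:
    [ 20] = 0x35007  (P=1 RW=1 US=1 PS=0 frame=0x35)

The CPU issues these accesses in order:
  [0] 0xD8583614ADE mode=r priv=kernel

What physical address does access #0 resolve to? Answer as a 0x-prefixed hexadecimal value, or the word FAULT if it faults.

Per-access translation:
#0 VA=0xD8583614ADE (r,kernel):
  lvl0: tbl 0x27, slot 27 ⇒ 0x2B007 (P1/RW1/US1/PS0)
  lvl1: tbl 0x2B, slot 22 ⇒ 0x2D007 (P1/RW1/US1/PS0)
  lvl2: tbl 0x2D, slot 27 ⇒ 0x31007 (P1/RW1/US1/PS0)
  lvl3: tbl 0x31, slot 20 ⇒ 0x35007 (P1/RW1/US1/PS0)
  ✓ 0x35ADE  — 4 lookups

Access #0 PA: 0x35ADE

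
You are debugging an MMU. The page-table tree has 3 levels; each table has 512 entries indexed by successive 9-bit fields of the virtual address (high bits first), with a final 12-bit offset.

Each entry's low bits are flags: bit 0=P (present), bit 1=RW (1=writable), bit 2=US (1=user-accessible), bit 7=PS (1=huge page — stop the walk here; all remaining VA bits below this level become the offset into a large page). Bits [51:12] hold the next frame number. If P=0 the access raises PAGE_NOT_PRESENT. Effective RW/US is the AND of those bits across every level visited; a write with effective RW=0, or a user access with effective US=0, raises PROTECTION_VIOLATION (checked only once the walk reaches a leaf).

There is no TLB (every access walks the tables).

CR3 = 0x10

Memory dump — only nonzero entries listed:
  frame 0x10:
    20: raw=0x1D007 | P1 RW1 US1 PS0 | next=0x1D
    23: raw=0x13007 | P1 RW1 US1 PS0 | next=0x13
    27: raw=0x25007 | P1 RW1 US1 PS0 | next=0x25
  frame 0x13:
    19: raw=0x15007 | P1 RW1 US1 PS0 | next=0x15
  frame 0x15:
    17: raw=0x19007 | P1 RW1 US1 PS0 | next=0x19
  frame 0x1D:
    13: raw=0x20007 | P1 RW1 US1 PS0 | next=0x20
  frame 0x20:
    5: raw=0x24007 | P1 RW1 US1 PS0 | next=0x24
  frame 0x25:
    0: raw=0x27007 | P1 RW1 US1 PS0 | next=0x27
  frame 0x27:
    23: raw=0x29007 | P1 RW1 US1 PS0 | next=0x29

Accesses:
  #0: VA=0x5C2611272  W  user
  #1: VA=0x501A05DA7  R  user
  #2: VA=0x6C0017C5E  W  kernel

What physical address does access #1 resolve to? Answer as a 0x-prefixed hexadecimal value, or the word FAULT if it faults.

Per-access translation:
#0 VA=0x5C2611272 (w,user):
  L0: frame=0x10 idx=23 entry=0x13007 [P=1 RW=1 US=1 PS=0]
  L1: frame=0x13 idx=19 entry=0x15007 [P=1 RW=1 US=1 PS=0]
  L2: frame=0x15 idx=17 entry=0x19007 [P=1 RW=1 US=1 PS=0]
  ✓ 0x19272  — 3 lookups
#1 VA=0x501A05DA7 (r,user):
  L0: frame=0x10 idx=20 entry=0x1D007 [P=1 RW=1 US=1 PS=0]
  L1: frame=0x1D idx=13 entry=0x20007 [P=1 RW=1 US=1 PS=0]
  L2: frame=0x20 idx=5 entry=0x24007 [P=1 RW=1 US=1 PS=0]
  ✓ 0x24DA7  — 3 lookups
#2 VA=0x6C0017C5E (w,kernel):
  L0: frame=0x10 idx=27 entry=0x25007 [P=1 RW=1 US=1 PS=0]
  L1: frame=0x25 idx=0 entry=0x27007 [P=1 RW=1 US=1 PS=0]
  L2: frame=0x27 idx=23 entry=0x29007 [P=1 RW=1 US=1 PS=0]
  ✓ 0x29C5E  — 3 lookups

Access #1 PA: 0x24DA7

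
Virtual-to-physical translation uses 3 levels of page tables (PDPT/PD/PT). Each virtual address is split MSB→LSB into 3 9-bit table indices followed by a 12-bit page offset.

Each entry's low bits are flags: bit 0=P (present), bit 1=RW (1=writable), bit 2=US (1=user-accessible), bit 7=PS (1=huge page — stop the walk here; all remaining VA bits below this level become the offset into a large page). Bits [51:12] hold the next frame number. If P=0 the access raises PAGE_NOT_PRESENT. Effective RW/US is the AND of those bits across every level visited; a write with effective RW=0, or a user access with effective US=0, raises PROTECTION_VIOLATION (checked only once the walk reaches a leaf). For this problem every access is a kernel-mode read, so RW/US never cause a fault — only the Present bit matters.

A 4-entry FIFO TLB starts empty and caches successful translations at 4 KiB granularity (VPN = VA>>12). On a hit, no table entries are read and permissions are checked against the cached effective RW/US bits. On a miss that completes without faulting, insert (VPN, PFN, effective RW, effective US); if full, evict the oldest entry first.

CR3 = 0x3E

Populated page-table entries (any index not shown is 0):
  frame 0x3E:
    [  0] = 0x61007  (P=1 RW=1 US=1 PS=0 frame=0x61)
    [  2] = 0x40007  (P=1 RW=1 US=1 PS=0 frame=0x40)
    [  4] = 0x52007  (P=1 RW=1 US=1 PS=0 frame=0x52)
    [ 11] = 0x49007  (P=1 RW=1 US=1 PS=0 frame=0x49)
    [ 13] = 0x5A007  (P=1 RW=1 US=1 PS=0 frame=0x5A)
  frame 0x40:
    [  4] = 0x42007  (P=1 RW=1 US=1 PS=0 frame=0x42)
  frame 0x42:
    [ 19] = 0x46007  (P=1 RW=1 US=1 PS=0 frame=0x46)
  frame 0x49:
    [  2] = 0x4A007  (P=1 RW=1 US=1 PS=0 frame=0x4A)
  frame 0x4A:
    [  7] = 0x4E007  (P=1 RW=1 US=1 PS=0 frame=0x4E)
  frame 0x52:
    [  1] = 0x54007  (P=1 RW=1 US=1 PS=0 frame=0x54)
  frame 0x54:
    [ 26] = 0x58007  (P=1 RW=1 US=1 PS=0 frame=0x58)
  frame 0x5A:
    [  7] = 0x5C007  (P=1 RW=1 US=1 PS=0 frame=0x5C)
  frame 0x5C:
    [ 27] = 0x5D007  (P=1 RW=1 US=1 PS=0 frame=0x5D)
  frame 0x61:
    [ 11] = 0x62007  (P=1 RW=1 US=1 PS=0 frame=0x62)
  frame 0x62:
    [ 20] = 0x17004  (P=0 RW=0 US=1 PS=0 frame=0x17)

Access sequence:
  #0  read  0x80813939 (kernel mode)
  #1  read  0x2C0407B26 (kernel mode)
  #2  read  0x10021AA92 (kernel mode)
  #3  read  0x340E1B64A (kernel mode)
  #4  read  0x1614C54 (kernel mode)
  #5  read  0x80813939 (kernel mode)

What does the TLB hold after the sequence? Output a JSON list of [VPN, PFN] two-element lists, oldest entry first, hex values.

Per-access translation:
#0 VA=0x80813939 (r,kernel):
  L0 @0x3E[2] → 0x40007  P=1,RW=1,US=1,PS=0
  L1 @0x40[4] → 0x42007  P=1,RW=1,US=1,PS=0
  L2 @0x42[19] → 0x46007  P=1,RW=1,US=1,PS=0
  ✓ 0x46939  — 3 lookups
#1 VA=0x2C0407B26 (r,kernel):
  L0 @0x3E[11] → 0x49007  P=1,RW=1,US=1,PS=0
  L1 @0x49[2] → 0x4A007  P=1,RW=1,US=1,PS=0
  L2 @0x4A[7] → 0x4E007  P=1,RW=1,US=1,PS=0
  ✓ 0x4EB26  — 3 lookups
#2 VA=0x10021AA92 (r,kernel):
  L0 @0x3E[4] → 0x52007  P=1,RW=1,US=1,PS=0
  L1 @0x52[1] → 0x54007  P=1,RW=1,US=1,PS=0
  L2 @0x54[26] → 0x58007  P=1,RW=1,US=1,PS=0
  ✓ 0x58A92  — 3 lookups
#3 VA=0x340E1B64A (r,kernel):
  L0 @0x3E[13] → 0x5A007  P=1,RW=1,US=1,PS=0
  L1 @0x5A[7] → 0x5C007  P=1,RW=1,US=1,PS=0
  L2 @0x5C[27] → 0x5D007  P=1,RW=1,US=1,PS=0
  ✓ 0x5D64A  — 3 lookups
#4 VA=0x1614C54 (r,kernel):
  L0 @0x3E[0] → 0x61007  P=1,RW=1,US=1,PS=0
  L1 @0x61[11] → 0x62007  P=1,RW=1,US=1,PS=0
  L2 @0x62[20] → 0x17004  P=0,RW=0,US=1,PS=0
  ✗ PAGE_NOT_PRESENT  [3 reads]
#5 VA=0x80813939 (r,kernel):
  TLB hit vpn=0x80813 → PA=0x46939

TLB: [["0x80813", "0x46"], ["0x2C0407", "0x4E"], ["0x10021A", "0x58"], ["0x340E1B", "0x5D"]]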